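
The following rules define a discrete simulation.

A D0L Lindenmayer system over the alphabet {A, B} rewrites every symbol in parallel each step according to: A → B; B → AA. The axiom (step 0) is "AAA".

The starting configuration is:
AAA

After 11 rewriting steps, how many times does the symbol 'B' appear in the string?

k=0  AAA
k=1  BBB
k=2  AAAAAA
k=3  BBBBBB
k=4  AAAAAAAAAAAA
k=5  BBBBBBBBBBBB
k=6  AAAAAAAAAAAAAAAAAAAAAAAA
k=7  BBBBBBBBBBBBBBBBBBBBBBBB
k=8  AAAAAAAAAAAAAAAAAAAAAAAAAAAAAAAAAAAAAAAAAAAAAAAA
k=9  BBBBBBBBBBBBBBBBBBBBBBBBBBBBBBBBBBBBBBBBBBBBBBBB
k=10  AAAAAAAAAAAAAAAAAAAAAAAAAAAAAAAAAAAAAAAAAAAAAAAAAAAAAAAAAAAAAAAAAAAAAAAAAAAAAAAAAAAAAAAAAAAAAAAA
k=11  BBBBBBBBBBBBBBBBBBBBBBBBBBBBBBBBBBBBBBBBBBBBBBBBBBBBBBBBBBBBBBBBBBBBBBBBBBBBBBBBBBBBBBBBBBBBBBBB

96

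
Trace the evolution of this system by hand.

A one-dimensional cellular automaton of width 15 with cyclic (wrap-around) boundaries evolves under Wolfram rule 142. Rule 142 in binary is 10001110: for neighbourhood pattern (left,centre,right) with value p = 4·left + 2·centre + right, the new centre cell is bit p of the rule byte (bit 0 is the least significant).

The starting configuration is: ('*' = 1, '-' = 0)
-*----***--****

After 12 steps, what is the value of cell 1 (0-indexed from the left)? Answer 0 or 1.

1

0) -*----***--****
1) -*---***--****-
2) **--***--****--
3) *--***--****--*
4) --***--****--**
5) -***--****--**-
6) ***--****--**--
7) **--****--**--*
8) *--****--**--**
9) --****--**--***
10) -****--**--***-
11) ****--**--***--
12) ***--**--***--*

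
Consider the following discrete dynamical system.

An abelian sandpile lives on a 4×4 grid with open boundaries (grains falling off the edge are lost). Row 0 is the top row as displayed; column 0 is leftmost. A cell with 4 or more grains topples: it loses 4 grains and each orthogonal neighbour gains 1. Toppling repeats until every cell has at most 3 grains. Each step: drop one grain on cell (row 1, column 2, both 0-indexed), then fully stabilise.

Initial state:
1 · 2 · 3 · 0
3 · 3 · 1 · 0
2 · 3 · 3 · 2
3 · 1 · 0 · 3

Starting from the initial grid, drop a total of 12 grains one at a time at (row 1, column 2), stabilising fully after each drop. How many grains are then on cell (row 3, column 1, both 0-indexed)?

gen 0: 1 · 2 · 3 · 0
3 · 3 · 1 · 0
2 · 3 · 3 · 2
3 · 1 · 0 · 3
gen 1: 1 · 2 · 3 · 0
3 · 3 · 2 · 0
2 · 3 · 3 · 2
3 · 1 · 0 · 3
gen 2: 1 · 2 · 3 · 0
3 · 3 · 3 · 0
2 · 3 · 3 · 2
3 · 1 · 0 · 3
gen 3: 3 · 0 · 1 · 1
1 · 3 · 3 · 1
1 · 2 · 1 · 3
0 · 3 · 1 · 3
gen 4: 3 · 1 · 2 · 1
2 · 0 · 1 · 2
1 · 3 · 2 · 3
0 · 3 · 1 · 3
gen 5: 3 · 1 · 2 · 1
2 · 0 · 2 · 2
1 · 3 · 2 · 3
0 · 3 · 1 · 3
gen 6: 3 · 1 · 2 · 1
2 · 0 · 3 · 2
1 · 3 · 2 · 3
0 · 3 · 1 · 3
gen 7: 3 · 1 · 3 · 1
2 · 1 · 0 · 3
1 · 3 · 3 · 3
0 · 3 · 1 · 3
gen 8: 3 · 1 · 3 · 1
2 · 1 · 1 · 3
1 · 3 · 3 · 3
0 · 3 · 1 · 3
gen 9: 3 · 1 · 3 · 1
2 · 1 · 2 · 3
1 · 3 · 3 · 3
0 · 3 · 1 · 3
gen 10: 3 · 1 · 3 · 1
2 · 1 · 3 · 3
1 · 3 · 3 · 3
0 · 3 · 1 · 3
gen 11: 3 · 2 · 0 · 3
2 · 3 · 3 · 1
2 · 1 · 3 · 2
1 · 1 · 0 · 1
gen 12: 3 · 3 · 1 · 3
3 · 0 · 2 · 2
2 · 3 · 0 · 3
1 · 1 · 1 · 1

1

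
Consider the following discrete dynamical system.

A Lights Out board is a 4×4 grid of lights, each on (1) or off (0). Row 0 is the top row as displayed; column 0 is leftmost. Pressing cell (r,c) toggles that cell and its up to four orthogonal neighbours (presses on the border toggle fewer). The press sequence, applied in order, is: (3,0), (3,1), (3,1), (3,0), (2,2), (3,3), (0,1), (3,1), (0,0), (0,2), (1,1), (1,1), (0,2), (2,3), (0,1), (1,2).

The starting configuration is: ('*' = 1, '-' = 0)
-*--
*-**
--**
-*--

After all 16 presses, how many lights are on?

gen 0: -*--
*-**
--**
-*--
gen 1: -*--
*-**
*-**
*---
gen 2: -*--
*-**
****
-**-
gen 3: -*--
*-**
*-**
*---
gen 4: -*--
*-**
--**
-*--
gen 5: -*--
*--*
-*--
-**-
gen 6: -*--
*--*
-*-*
-*-*
gen 7: *-*-
**-*
-*-*
-*-*
gen 8: *-*-
**-*
---*
*-**
gen 9: -**-
-*-*
---*
*-**
gen 10: ---*
-***
---*
*-**
gen 11: -*-*
*--*
-*-*
*-**
gen 12: ---*
-***
---*
*-**
gen 13: -**-
-*-*
---*
*-**
gen 14: -**-
-*--
--*-
*-*-
gen 15: *---
----
--*-
*-*-
gen 16: *-*-
-***
----
*-*-

7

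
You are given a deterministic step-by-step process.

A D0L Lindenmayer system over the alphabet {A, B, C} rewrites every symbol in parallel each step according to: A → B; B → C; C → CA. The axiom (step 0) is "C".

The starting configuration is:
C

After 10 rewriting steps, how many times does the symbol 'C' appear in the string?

28

step 0: C
step 1: CA
step 2: CAB
step 3: CABC
step 4: CABCCA
step 5: CABCCACAB
step 6: CABCCACABCABC
step 7: CABCCACABCABCCABCCA
step 8: CABCCACABCABCCABCCACABCCACAB
step 9: CABCCACABCABCCABCCACABCCACABCABCCACABCABC
step 10: CABCCACABCABCCABCCACABCCACABCABCCACABCABCCABCCACABCABCCABCCA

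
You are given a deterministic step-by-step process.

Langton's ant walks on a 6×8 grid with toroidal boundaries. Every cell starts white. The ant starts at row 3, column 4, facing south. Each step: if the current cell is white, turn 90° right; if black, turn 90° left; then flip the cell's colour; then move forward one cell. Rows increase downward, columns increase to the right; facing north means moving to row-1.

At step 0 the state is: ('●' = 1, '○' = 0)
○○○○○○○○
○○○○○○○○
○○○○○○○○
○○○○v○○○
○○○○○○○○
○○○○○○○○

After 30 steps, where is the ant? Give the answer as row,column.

step 0: ○○○○○○○○
○○○○○○○○
○○○○○○○○
○○○○v○○○
○○○○○○○○
○○○○○○○○
step 1: ○○○○○○○○
○○○○○○○○
○○○○○○○○
○○○<●○○○
○○○○○○○○
○○○○○○○○
step 2: ○○○○○○○○
○○○○○○○○
○○○^○○○○
○○○●●○○○
○○○○○○○○
○○○○○○○○
step 3: ○○○○○○○○
○○○○○○○○
○○○●>○○○
○○○●●○○○
○○○○○○○○
○○○○○○○○
step 4: ○○○○○○○○
○○○○○○○○
○○○●●○○○
○○○●v○○○
○○○○○○○○
○○○○○○○○
step 5: ○○○○○○○○
○○○○○○○○
○○○●●○○○
○○○●○>○○
○○○○○○○○
○○○○○○○○
step 6: ○○○○○○○○
○○○○○○○○
○○○●●○○○
○○○●○●○○
○○○○○v○○
○○○○○○○○
step 7: ○○○○○○○○
○○○○○○○○
○○○●●○○○
○○○●○●○○
○○○○<●○○
○○○○○○○○
step 8: ○○○○○○○○
○○○○○○○○
○○○●●○○○
○○○●^●○○
○○○○●●○○
○○○○○○○○
step 9: ○○○○○○○○
○○○○○○○○
○○○●●○○○
○○○●●>○○
○○○○●●○○
○○○○○○○○
step 10: ○○○○○○○○
○○○○○○○○
○○○●●^○○
○○○●●○○○
○○○○●●○○
○○○○○○○○
step 11: ○○○○○○○○
○○○○○○○○
○○○●●●>○
○○○●●○○○
○○○○●●○○
○○○○○○○○
step 12: ○○○○○○○○
○○○○○○○○
○○○●●●●○
○○○●●○v○
○○○○●●○○
○○○○○○○○
step 13: ○○○○○○○○
○○○○○○○○
○○○●●●●○
○○○●●<●○
○○○○●●○○
○○○○○○○○
step 14: ○○○○○○○○
○○○○○○○○
○○○●●^●○
○○○●●●●○
○○○○●●○○
○○○○○○○○
step 15: ○○○○○○○○
○○○○○○○○
○○○●<○●○
○○○●●●●○
○○○○●●○○
○○○○○○○○
step 16: ○○○○○○○○
○○○○○○○○
○○○●○○●○
○○○●v●●○
○○○○●●○○
○○○○○○○○
step 17: ○○○○○○○○
○○○○○○○○
○○○●○○●○
○○○●○>●○
○○○○●●○○
○○○○○○○○
step 18: ○○○○○○○○
○○○○○○○○
○○○●○^●○
○○○●○○●○
○○○○●●○○
○○○○○○○○
step 19: ○○○○○○○○
○○○○○○○○
○○○●○●>○
○○○●○○●○
○○○○●●○○
○○○○○○○○
step 20: ○○○○○○○○
○○○○○○^○
○○○●○●○○
○○○●○○●○
○○○○●●○○
○○○○○○○○
step 21: ○○○○○○○○
○○○○○○●>
○○○●○●○○
○○○●○○●○
○○○○●●○○
○○○○○○○○
step 22: ○○○○○○○○
○○○○○○●●
○○○●○●○v
○○○●○○●○
○○○○●●○○
○○○○○○○○
step 23: ○○○○○○○○
○○○○○○●●
○○○●○●<●
○○○●○○●○
○○○○●●○○
○○○○○○○○
step 24: ○○○○○○○○
○○○○○○^●
○○○●○●●●
○○○●○○●○
○○○○●●○○
○○○○○○○○
step 25: ○○○○○○○○
○○○○○<○●
○○○●○●●●
○○○●○○●○
○○○○●●○○
○○○○○○○○
step 26: ○○○○○^○○
○○○○○●○●
○○○●○●●●
○○○●○○●○
○○○○●●○○
○○○○○○○○
step 27: ○○○○○●>○
○○○○○●○●
○○○●○●●●
○○○●○○●○
○○○○●●○○
○○○○○○○○
step 28: ○○○○○●●○
○○○○○●v●
○○○●○●●●
○○○●○○●○
○○○○●●○○
○○○○○○○○
step 29: ○○○○○●●○
○○○○○<●●
○○○●○●●●
○○○●○○●○
○○○○●●○○
○○○○○○○○
step 30: ○○○○○●●○
○○○○○○●●
○○○●○v●●
○○○●○○●○
○○○○●●○○
○○○○○○○○

2,5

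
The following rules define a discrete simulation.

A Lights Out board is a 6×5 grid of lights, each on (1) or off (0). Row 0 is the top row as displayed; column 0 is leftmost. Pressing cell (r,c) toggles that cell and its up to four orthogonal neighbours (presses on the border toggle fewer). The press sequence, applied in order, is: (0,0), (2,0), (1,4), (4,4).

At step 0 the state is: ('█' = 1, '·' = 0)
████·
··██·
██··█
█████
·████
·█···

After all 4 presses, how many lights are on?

k=0  ████·
··██·
██··█
█████
·████
·█···
k=1  ··██·
█·██·
██··█
█████
·████
·█···
k=2  ··██·
··██·
····█
·████
·████
·█···
k=3  ··███
··█·█
·····
·████
·████
·█···
k=4  ··███
··█·█
·····
·███·
·██··
·█··█

12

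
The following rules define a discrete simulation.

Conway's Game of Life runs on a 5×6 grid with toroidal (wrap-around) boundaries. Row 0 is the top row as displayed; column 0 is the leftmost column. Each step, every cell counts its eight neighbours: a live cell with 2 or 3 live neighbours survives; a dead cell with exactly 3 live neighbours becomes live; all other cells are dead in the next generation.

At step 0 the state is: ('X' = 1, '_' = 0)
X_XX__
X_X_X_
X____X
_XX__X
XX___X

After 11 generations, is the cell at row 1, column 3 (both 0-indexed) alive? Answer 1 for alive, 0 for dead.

0

k=0  X_XX__
X_X_X_
X____X
_XX__X
XX___X
k=1  __XXX_
X_X_X_
__XXX_
__X_X_
___XXX
k=2  _XX___
______
__X_X_
__X___
_____X
k=3  ______
_XXX__
___X__
___X__
_XX___
k=4  ___X__
__XX__
___XX_
___X__
__X___
k=5  ___X__
__X___
____X_
__XXX_
__XX__
k=6  ___X__
___X__
__X_X_
__X_X_
______
k=7  ______
__XXX_
__X_X_
______
___X__
k=8  __X_X_
__X_X_
__X_X_
___X__
______
k=9  ______
_XX_XX
__X_X_
___X__
___X__
k=10  __XXX_
_XX_XX
_XX_XX
__XXX_
______
k=11  _XX_XX
______
______
_XX_XX
______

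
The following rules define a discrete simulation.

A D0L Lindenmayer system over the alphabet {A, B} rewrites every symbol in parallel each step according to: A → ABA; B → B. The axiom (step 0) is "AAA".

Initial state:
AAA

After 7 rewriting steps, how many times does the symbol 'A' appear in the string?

384

t=0: AAA
t=1: ABAABAABA
t=2: ABABABAABABABAABABABA
t=3: ABABABABABABABAABABABABABABABAABABABABABABABA
t=4: ABABABABABABABABABABABABABABABAABABABABABABABABABABABABABABABAABABABABABABABABABABABABABABABA
t=5: ABABABABABABABABABABABABABABABABABABABABABABABABABABABABAB…BABABABABABABABABABABABABABABABABABABABABABABABABABABABABA  (len 189)
t=6: ABABABABABABABABABABABABABABABABABABABABABABABABABABABABAB…BABABABABABABABABABABABABABABABABABABABABABABABABABABABABA  (len 381)
t=7: ABABABABABABABABABABABABABABABABABABABABABABABABABABABABAB…BABABABABABABABABABABABABABABABABABABABABABABABABABABABABA  (len 765)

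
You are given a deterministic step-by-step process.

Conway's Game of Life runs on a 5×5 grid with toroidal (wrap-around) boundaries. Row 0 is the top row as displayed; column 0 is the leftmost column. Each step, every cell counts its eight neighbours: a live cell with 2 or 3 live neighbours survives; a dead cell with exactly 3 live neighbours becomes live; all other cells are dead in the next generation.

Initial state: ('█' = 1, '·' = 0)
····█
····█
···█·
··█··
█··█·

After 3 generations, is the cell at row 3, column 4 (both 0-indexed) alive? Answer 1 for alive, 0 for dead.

step 0: ····█
····█
···█·
··█··
█··█·
step 1: █··██
···██
···█·
··███
···██
step 2: █·█··
█·█··
·····
··█··
·····
step 3: ·····
·····
·█···
·····
·█···

0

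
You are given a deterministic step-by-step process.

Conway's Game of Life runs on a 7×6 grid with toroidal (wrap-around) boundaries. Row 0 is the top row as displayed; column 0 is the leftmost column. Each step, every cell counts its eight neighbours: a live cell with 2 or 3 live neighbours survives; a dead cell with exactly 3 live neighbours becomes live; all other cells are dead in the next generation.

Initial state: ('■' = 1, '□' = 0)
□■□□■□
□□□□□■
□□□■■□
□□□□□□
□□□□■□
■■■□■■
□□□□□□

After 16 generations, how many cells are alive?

gen 0: □■□□■□
□□□□□■
□□□■■□
□□□□□□
□□□□■□
■■■□■■
□□□□□□
gen 1: □□□□□□
□□□■□■
□□□□■□
□□□■■□
■■□■■□
■■□■■■
□□■■■□
gen 2: □□■□□□
□□□□■□
□□□□□■
□□■□□□
□■□□□□
□□□□□□
■■■□□□
gen 3: □□■■□□
□□□□□□
□□□□□□
□□□□□□
□□□□□□
■□■□□□
□■■□□□
gen 4: □■■■□□
□□□□□□
□□□□□□
□□□□□□
□□□□□□
□□■□□□
□□□□□□
gen 5: □□■□□□
□□■□□□
□□□□□□
□□□□□□
□□□□□□
□□□□□□
□■□■□□
gen 6: □■■■□□
□□□□□□
□□□□□□
□□□□□□
□□□□□□
□□□□□□
□□■□□□
gen 7: □■■■□□
□□■□□□
□□□□□□
□□□□□□
□□□□□□
□□□□□□
□■■■□□
gen 8: □□□□□□
□■■■□□
□□□□□□
□□□□□□
□□□□□□
□□■□□□
□■□■□□
gen 9: □■□■□□
□□■□□□
□□■□□□
□□□□□□
□□□□□□
□□■□□□
□□■□□□
gen 10: □■□■□□
□■■■□□
□□□□□□
□□□□□□
□□□□□□
□□□□□□
□■■■□□
gen 11: ■□□□■□
□■□■□□
□□■□□□
□□□□□□
□□□□□□
□□■□□□
□■□■□□
gen 12: ■■□■■□
□■■■□□
□□■□□□
□□□□□□
□□□□□□
□□■□□□
□■■■□□
gen 13: ■□□□■□
■□□□■□
□■■■□□
□□□□□□
□□□□□□
□■■■□□
■□□□■□
gen 14: ■■□■■□
■□■□■□
□■■■□□
□□■□□□
□□■□□□
□■■■□□
■□■□■□
gen 15: ■□□□■□
■□□□■□
□□□□□□
□□□□□□
□□□□□□
□□□□□□
■□□□■□
gen 16: ■■□■■□
□□□□□□
□□□□□□
□□□□□□
□□□□□□
□□□□□□
□□□□□□

4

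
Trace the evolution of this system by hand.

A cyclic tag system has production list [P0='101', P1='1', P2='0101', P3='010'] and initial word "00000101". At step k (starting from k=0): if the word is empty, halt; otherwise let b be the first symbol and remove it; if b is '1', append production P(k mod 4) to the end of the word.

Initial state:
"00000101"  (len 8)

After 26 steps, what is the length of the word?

[0] "00000101"  (len 8)
[1] "0000101"  (len 7)
[2] "000101"  (len 6)
[3] "00101"  (len 5)
[4] "0101"  (len 4)
[5] "101"  (len 3)
[6] "011"  (len 3)
[7] "11"  (len 2)
[8] "1010"  (len 4)
[9] "010101"  (len 6)
[10] "10101"  (len 5)
[11] "01010101"  (len 8)
[12] "1010101"  (len 7)
[13] "010101101"  (len 9)
[14] "10101101"  (len 8)
[15] "01011010101"  (len 11)
[16] "1011010101"  (len 10)
[17] "011010101101"  (len 12)
[18] "11010101101"  (len 11)
[19] "10101011010101"  (len 14)
[20] "0101011010101010"  (len 16)
[21] "101011010101010"  (len 15)
[22] "010110101010101"  (len 15)
[23] "10110101010101"  (len 14)
[24] "0110101010101010"  (len 16)
[25] "110101010101010"  (len 15)
[26] "101010101010101"  (len 15)

15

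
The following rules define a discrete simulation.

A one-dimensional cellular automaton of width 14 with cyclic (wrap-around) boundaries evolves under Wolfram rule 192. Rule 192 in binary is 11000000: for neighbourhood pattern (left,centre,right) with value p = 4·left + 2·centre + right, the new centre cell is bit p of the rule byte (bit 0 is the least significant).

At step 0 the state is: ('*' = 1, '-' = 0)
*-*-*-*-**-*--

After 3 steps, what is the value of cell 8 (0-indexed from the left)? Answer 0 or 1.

0

k=0  *-*-*-*-**-*--
k=1  ---------*----
k=2  --------------
k=3  --------------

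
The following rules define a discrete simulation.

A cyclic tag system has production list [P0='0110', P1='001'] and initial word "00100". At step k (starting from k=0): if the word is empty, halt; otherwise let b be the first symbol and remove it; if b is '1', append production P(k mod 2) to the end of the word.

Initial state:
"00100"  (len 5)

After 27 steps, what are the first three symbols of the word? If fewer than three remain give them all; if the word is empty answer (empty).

010

0) "00100"  (len 5)
1) "0100"  (len 4)
2) "100"  (len 3)
3) "000110"  (len 6)
4) "00110"  (len 5)
5) "0110"  (len 4)
6) "110"  (len 3)
7) "100110"  (len 6)
8) "00110001"  (len 8)
9) "0110001"  (len 7)
10) "110001"  (len 6)
11) "100010110"  (len 9)
12) "00010110001"  (len 11)
13) "0010110001"  (len 10)
14) "010110001"  (len 9)
15) "10110001"  (len 8)
16) "0110001001"  (len 10)
17) "110001001"  (len 9)
18) "10001001001"  (len 11)
19) "00010010010110"  (len 14)
20) "0010010010110"  (len 13)
21) "010010010110"  (len 12)
22) "10010010110"  (len 11)
23) "00100101100110"  (len 14)
24) "0100101100110"  (len 13)
25) "100101100110"  (len 12)
26) "00101100110001"  (len 14)
27) "0101100110001"  (len 13)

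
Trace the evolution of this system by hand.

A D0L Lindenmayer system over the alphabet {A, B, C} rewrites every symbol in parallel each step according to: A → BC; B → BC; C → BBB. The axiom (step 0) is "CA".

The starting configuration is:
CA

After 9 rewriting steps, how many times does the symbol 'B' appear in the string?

2683

0) CA
1) BBBBC
2) BCBCBCBCBBB
3) BCBBBBCBBBBCBBBBCBBBBCBCBC
4) BCBBBBCBCBCBCBBBBCBCBCBCBBBBCBCBCBCBBBBCBCBCBCBBBBCBBBBCBBB
5) BCBBBBCBCBCBCBBBBCBBBBCBBBBCBBBBCBCBCBCBBBBCBBBBCBBBBCBBBB…CBBBBCBCBCBCBBBBCBBBBCBBBBCBBBBCBCBCBCBBBBCBCBCBCBBBBCBCBC  (len 137)
6) BCBBBBCBCBCBCBBBBCBBBBCBBBBCBBBBCBCBCBCBBBBCBCBCBCBBBBCBCB…BBCBBBBCBBBBCBCBCBCBBBBCBBBBCBBBBCBBBBCBCBCBCBBBBCBBBBCBBB  (len 314)
7) BCBBBBCBCBCBCBBBBCBBBBCBBBBCBBBBCBCBCBCBBBBCBCBCBCBBBBCBCB…CBBBBCBCBCBCBBBBCBBBBCBBBBCBBBBCBCBCBCBBBBCBCBCBCBBBBCBCBC  (len 725)
8) BCBBBBCBCBCBCBBBBCBBBBCBBBBCBBBBCBCBCBCBBBBCBCBCBCBBBBCBCB…BBCBBBBCBBBBCBCBCBCBBBBCBBBBCBBBBCBBBBCBCBCBCBBBBCBBBBCBBB  (len 1667)
9) BCBBBBCBCBCBCBBBBCBBBBCBBBBCBBBBCBCBCBCBBBBCBCBCBCBBBBCBCB…CBBBBCBCBCBCBBBBCBBBBCBBBBCBBBBCBCBCBCBBBBCBCBCBCBBBBCBCBC  (len 3842)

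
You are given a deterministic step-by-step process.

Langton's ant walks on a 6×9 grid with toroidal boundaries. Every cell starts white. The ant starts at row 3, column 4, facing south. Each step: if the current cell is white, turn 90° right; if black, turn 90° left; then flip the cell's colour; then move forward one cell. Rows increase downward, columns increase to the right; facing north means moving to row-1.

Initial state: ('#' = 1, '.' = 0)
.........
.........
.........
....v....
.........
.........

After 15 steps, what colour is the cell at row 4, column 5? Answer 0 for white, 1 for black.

1

0) .........
.........
.........
....v....
.........
.........
1) .........
.........
.........
...<#....
.........
.........
2) .........
.........
...^.....
...##....
.........
.........
3) .........
.........
...#>....
...##....
.........
.........
4) .........
.........
...##....
...#v....
.........
.........
5) .........
.........
...##....
...#.>...
.........
.........
6) .........
.........
...##....
...#.#...
.....v...
.........
7) .........
.........
...##....
...#.#...
....<#...
.........
8) .........
.........
...##....
...#^#...
....##...
.........
9) .........
.........
...##....
...##>...
....##...
.........
10) .........
.........
...##^...
...##....
....##...
.........
11) .........
.........
...###>..
...##....
....##...
.........
12) .........
.........
...####..
...##.v..
....##...
.........
13) .........
.........
...####..
...##<#..
....##...
.........
14) .........
.........
...##^#..
...####..
....##...
.........
15) .........
.........
...#<.#..
...####..
....##...
.........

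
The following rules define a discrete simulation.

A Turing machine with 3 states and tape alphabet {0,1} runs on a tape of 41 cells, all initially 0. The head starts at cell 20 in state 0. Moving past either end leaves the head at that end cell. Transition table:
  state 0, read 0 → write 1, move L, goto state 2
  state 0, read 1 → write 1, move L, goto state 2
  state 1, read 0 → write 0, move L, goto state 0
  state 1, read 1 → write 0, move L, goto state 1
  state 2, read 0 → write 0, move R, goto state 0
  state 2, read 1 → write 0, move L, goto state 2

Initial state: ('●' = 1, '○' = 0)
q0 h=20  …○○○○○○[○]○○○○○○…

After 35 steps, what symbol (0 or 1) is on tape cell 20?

1

t=0: q0 h=20  …○○○○○○[○]○○○○○○…
t=1: q2 h=19  …○○○○○○[○]●○○○○○…
t=2: q0 h=20  …○○○○○○[●]○○○○○○…
t=3: q2 h=19  …○○○○○○[○]●○○○○○…
t=4: q0 h=20  …○○○○○○[●]○○○○○○…
t=5: q2 h=19  …○○○○○○[○]●○○○○○…
t=6: q0 h=20  …○○○○○○[●]○○○○○○…
t=7: q2 h=19  …○○○○○○[○]●○○○○○…
t=8: q0 h=20  …○○○○○○[●]○○○○○○…
t=9: q2 h=19  …○○○○○○[○]●○○○○○…
t=10: q0 h=20  …○○○○○○[●]○○○○○○…
t=11: q2 h=19  …○○○○○○[○]●○○○○○…
t=12: q0 h=20  …○○○○○○[●]○○○○○○…
t=13: q2 h=19  …○○○○○○[○]●○○○○○…
t=14: q0 h=20  …○○○○○○[●]○○○○○○…
t=15: q2 h=19  …○○○○○○[○]●○○○○○…
t=16: q0 h=20  …○○○○○○[●]○○○○○○…
t=17: q2 h=19  …○○○○○○[○]●○○○○○…
t=18: q0 h=20  …○○○○○○[●]○○○○○○…
t=19: q2 h=19  …○○○○○○[○]●○○○○○…
t=20: q0 h=20  …○○○○○○[●]○○○○○○…
t=21: q2 h=19  …○○○○○○[○]●○○○○○…
t=22: q0 h=20  …○○○○○○[●]○○○○○○…
t=23: q2 h=19  …○○○○○○[○]●○○○○○…
t=24: q0 h=20  …○○○○○○[●]○○○○○○…
t=25: q2 h=19  …○○○○○○[○]●○○○○○…
t=26: q0 h=20  …○○○○○○[●]○○○○○○…
t=27: q2 h=19  …○○○○○○[○]●○○○○○…
t=28: q0 h=20  …○○○○○○[●]○○○○○○…
t=29: q2 h=19  …○○○○○○[○]●○○○○○…
t=30: q0 h=20  …○○○○○○[●]○○○○○○…
t=31: q2 h=19  …○○○○○○[○]●○○○○○…
t=32: q0 h=20  …○○○○○○[●]○○○○○○…
t=33: q2 h=19  …○○○○○○[○]●○○○○○…
t=34: q0 h=20  …○○○○○○[●]○○○○○○…
t=35: q2 h=19  …○○○○○○[○]●○○○○○…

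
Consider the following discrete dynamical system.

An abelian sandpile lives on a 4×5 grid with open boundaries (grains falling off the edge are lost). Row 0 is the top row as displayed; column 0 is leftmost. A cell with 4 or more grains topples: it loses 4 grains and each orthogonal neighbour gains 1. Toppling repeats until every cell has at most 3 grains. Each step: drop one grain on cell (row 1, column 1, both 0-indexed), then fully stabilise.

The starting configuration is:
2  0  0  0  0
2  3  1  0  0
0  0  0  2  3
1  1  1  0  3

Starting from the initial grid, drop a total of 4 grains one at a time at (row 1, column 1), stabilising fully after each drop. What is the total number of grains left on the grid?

[0] 2  0  0  0  0
2  3  1  0  0
0  0  0  2  3
1  1  1  0  3
[1] 2  1  0  0  0
3  0  2  0  0
0  1  0  2  3
1  1  1  0  3
[2] 2  1  0  0  0
3  1  2  0  0
0  1  0  2  3
1  1  1  0  3
[3] 2  1  0  0  0
3  2  2  0  0
0  1  0  2  3
1  1  1  0  3
[4] 2  1  0  0  0
3  3  2  0  0
0  1  0  2  3
1  1  1  0  3

23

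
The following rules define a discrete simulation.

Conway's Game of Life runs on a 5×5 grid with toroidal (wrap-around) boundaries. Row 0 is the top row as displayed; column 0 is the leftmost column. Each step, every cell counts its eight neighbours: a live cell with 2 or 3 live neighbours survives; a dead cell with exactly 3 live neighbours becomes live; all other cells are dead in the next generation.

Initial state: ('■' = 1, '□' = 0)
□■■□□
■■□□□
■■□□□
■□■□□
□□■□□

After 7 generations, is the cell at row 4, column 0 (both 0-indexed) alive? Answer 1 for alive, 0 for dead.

k=0  □■■□□
■■□□□
■■□□□
■□■□□
□□■□□
k=1  ■□■□□
□□□□□
□□■□■
■□■□□
□□■■□
k=2  □■■■□
□■□■□
□■□■□
□□■□■
□□■■■
k=3  ■■□□□
■■□■■
■■□■■
■■□□■
■□□□■
k=4  □□■■□
□□□■□
□□□□□
□□■□□
□□□□□
k=5  □□■■□
□□■■□
□□□□□
□□□□□
□□■■□
k=6  □■□□■
□□■■□
□□□□□
□□□□□
□□■■□
k=7  □■□□■
□□■■□
□□□□□
□□□□□
□□■■□

0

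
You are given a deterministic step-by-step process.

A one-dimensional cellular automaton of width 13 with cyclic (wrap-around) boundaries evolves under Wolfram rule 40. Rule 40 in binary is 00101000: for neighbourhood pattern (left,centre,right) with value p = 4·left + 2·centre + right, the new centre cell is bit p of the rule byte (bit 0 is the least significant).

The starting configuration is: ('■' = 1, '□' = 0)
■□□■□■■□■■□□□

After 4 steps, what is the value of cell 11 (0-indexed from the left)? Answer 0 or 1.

0

t=0: ■□□■□■■□■■□□□
t=1: □□□□■■□■■□□□□
t=2: □□□□■□■■□□□□□
t=3: □□□□□■■□□□□□□
t=4: □□□□□■□□□□□□□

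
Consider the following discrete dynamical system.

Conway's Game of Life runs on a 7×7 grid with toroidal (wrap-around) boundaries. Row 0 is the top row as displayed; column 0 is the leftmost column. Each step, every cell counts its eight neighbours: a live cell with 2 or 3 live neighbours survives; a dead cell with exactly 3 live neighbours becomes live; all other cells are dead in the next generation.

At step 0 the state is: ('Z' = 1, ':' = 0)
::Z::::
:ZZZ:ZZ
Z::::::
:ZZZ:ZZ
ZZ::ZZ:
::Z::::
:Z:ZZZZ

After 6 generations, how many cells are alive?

20

gen 0: ::Z::::
:ZZZ:ZZ
Z::::::
:ZZZ:ZZ
ZZ::ZZ:
::Z::::
:Z:ZZZZ
gen 1: :::::::
ZZZZ::Z
:::::::
::ZZ:Z:
Z:::ZZ:
::Z::::
:Z:ZZZ:
gen 2: :::::ZZ
ZZZ::::
Z:::Z:Z
:::Z:ZZ
:ZZ:ZZZ
:ZZ:::Z
::ZZZ::
gen 3: Z:::ZZZ
:Z:::::
::ZZZ::
:ZZZ:::
:Z::Z::
::::::Z
ZZZZZ:Z
gen 4: ::::Z::
ZZZ:::Z
::::Z::
:Z:::::
ZZ:Z:::
::::Z:Z
:ZZZZ::
gen 5: ::::ZZ:
ZZ:Z:Z:
::Z::::
ZZZ::::
ZZZ::::
::::ZZ:
::Z:Z::
gen 6: :ZZ::ZZ
:ZZZ:ZZ
:::Z::Z
Z::Z:::
Z:ZZ::Z
::Z:ZZ:
:::::::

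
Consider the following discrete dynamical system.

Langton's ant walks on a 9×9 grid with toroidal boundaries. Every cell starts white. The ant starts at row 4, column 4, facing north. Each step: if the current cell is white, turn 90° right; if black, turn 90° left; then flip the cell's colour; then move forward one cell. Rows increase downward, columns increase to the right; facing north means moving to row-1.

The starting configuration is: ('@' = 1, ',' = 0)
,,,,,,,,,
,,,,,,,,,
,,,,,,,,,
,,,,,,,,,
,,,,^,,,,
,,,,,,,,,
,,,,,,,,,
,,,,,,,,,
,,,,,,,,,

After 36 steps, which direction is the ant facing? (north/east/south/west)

south

gen 0: ,,,,,,,,,
,,,,,,,,,
,,,,,,,,,
,,,,,,,,,
,,,,^,,,,
,,,,,,,,,
,,,,,,,,,
,,,,,,,,,
,,,,,,,,,
gen 1: ,,,,,,,,,
,,,,,,,,,
,,,,,,,,,
,,,,,,,,,
,,,,@>,,,
,,,,,,,,,
,,,,,,,,,
,,,,,,,,,
,,,,,,,,,
gen 2: ,,,,,,,,,
,,,,,,,,,
,,,,,,,,,
,,,,,,,,,
,,,,@@,,,
,,,,,v,,,
,,,,,,,,,
,,,,,,,,,
,,,,,,,,,
gen 3: ,,,,,,,,,
,,,,,,,,,
,,,,,,,,,
,,,,,,,,,
,,,,@@,,,
,,,,<@,,,
,,,,,,,,,
,,,,,,,,,
,,,,,,,,,
gen 4: ,,,,,,,,,
,,,,,,,,,
,,,,,,,,,
,,,,,,,,,
,,,,^@,,,
,,,,@@,,,
,,,,,,,,,
,,,,,,,,,
,,,,,,,,,
gen 5: ,,,,,,,,,
,,,,,,,,,
,,,,,,,,,
,,,,,,,,,
,,,<,@,,,
,,,,@@,,,
,,,,,,,,,
,,,,,,,,,
,,,,,,,,,
gen 6: ,,,,,,,,,
,,,,,,,,,
,,,,,,,,,
,,,^,,,,,
,,,@,@,,,
,,,,@@,,,
,,,,,,,,,
,,,,,,,,,
,,,,,,,,,
gen 7: ,,,,,,,,,
,,,,,,,,,
,,,,,,,,,
,,,@>,,,,
,,,@,@,,,
,,,,@@,,,
,,,,,,,,,
,,,,,,,,,
,,,,,,,,,
gen 8: ,,,,,,,,,
,,,,,,,,,
,,,,,,,,,
,,,@@,,,,
,,,@v@,,,
,,,,@@,,,
,,,,,,,,,
,,,,,,,,,
,,,,,,,,,
gen 9: ,,,,,,,,,
,,,,,,,,,
,,,,,,,,,
,,,@@,,,,
,,,<@@,,,
,,,,@@,,,
,,,,,,,,,
,,,,,,,,,
,,,,,,,,,
gen 10: ,,,,,,,,,
,,,,,,,,,
,,,,,,,,,
,,,@@,,,,
,,,,@@,,,
,,,v@@,,,
,,,,,,,,,
,,,,,,,,,
,,,,,,,,,
gen 11: ,,,,,,,,,
,,,,,,,,,
,,,,,,,,,
,,,@@,,,,
,,,,@@,,,
,,<@@@,,,
,,,,,,,,,
,,,,,,,,,
,,,,,,,,,
gen 12: ,,,,,,,,,
,,,,,,,,,
,,,,,,,,,
,,,@@,,,,
,,^,@@,,,
,,@@@@,,,
,,,,,,,,,
,,,,,,,,,
,,,,,,,,,
gen 13: ,,,,,,,,,
,,,,,,,,,
,,,,,,,,,
,,,@@,,,,
,,@>@@,,,
,,@@@@,,,
,,,,,,,,,
,,,,,,,,,
,,,,,,,,,
gen 14: ,,,,,,,,,
,,,,,,,,,
,,,,,,,,,
,,,@@,,,,
,,@@@@,,,
,,@v@@,,,
,,,,,,,,,
,,,,,,,,,
,,,,,,,,,
gen 15: ,,,,,,,,,
,,,,,,,,,
,,,,,,,,,
,,,@@,,,,
,,@@@@,,,
,,@,>@,,,
,,,,,,,,,
,,,,,,,,,
,,,,,,,,,
gen 16: ,,,,,,,,,
,,,,,,,,,
,,,,,,,,,
,,,@@,,,,
,,@@^@,,,
,,@,,@,,,
,,,,,,,,,
,,,,,,,,,
,,,,,,,,,
gen 17: ,,,,,,,,,
,,,,,,,,,
,,,,,,,,,
,,,@@,,,,
,,@<,@,,,
,,@,,@,,,
,,,,,,,,,
,,,,,,,,,
,,,,,,,,,
gen 18: ,,,,,,,,,
,,,,,,,,,
,,,,,,,,,
,,,@@,,,,
,,@,,@,,,
,,@v,@,,,
,,,,,,,,,
,,,,,,,,,
,,,,,,,,,
gen 19: ,,,,,,,,,
,,,,,,,,,
,,,,,,,,,
,,,@@,,,,
,,@,,@,,,
,,<@,@,,,
,,,,,,,,,
,,,,,,,,,
,,,,,,,,,
gen 20: ,,,,,,,,,
,,,,,,,,,
,,,,,,,,,
,,,@@,,,,
,,@,,@,,,
,,,@,@,,,
,,v,,,,,,
,,,,,,,,,
,,,,,,,,,
gen 21: ,,,,,,,,,
,,,,,,,,,
,,,,,,,,,
,,,@@,,,,
,,@,,@,,,
,,,@,@,,,
,<@,,,,,,
,,,,,,,,,
,,,,,,,,,
gen 22: ,,,,,,,,,
,,,,,,,,,
,,,,,,,,,
,,,@@,,,,
,,@,,@,,,
,^,@,@,,,
,@@,,,,,,
,,,,,,,,,
,,,,,,,,,
gen 23: ,,,,,,,,,
,,,,,,,,,
,,,,,,,,,
,,,@@,,,,
,,@,,@,,,
,@>@,@,,,
,@@,,,,,,
,,,,,,,,,
,,,,,,,,,
gen 24: ,,,,,,,,,
,,,,,,,,,
,,,,,,,,,
,,,@@,,,,
,,@,,@,,,
,@@@,@,,,
,@v,,,,,,
,,,,,,,,,
,,,,,,,,,
gen 25: ,,,,,,,,,
,,,,,,,,,
,,,,,,,,,
,,,@@,,,,
,,@,,@,,,
,@@@,@,,,
,@,>,,,,,
,,,,,,,,,
,,,,,,,,,
gen 26: ,,,,,,,,,
,,,,,,,,,
,,,,,,,,,
,,,@@,,,,
,,@,,@,,,
,@@@,@,,,
,@,@,,,,,
,,,v,,,,,
,,,,,,,,,
gen 27: ,,,,,,,,,
,,,,,,,,,
,,,,,,,,,
,,,@@,,,,
,,@,,@,,,
,@@@,@,,,
,@,@,,,,,
,,<@,,,,,
,,,,,,,,,
gen 28: ,,,,,,,,,
,,,,,,,,,
,,,,,,,,,
,,,@@,,,,
,,@,,@,,,
,@@@,@,,,
,@^@,,,,,
,,@@,,,,,
,,,,,,,,,
gen 29: ,,,,,,,,,
,,,,,,,,,
,,,,,,,,,
,,,@@,,,,
,,@,,@,,,
,@@@,@,,,
,@@>,,,,,
,,@@,,,,,
,,,,,,,,,
gen 30: ,,,,,,,,,
,,,,,,,,,
,,,,,,,,,
,,,@@,,,,
,,@,,@,,,
,@@^,@,,,
,@@,,,,,,
,,@@,,,,,
,,,,,,,,,
gen 31: ,,,,,,,,,
,,,,,,,,,
,,,,,,,,,
,,,@@,,,,
,,@,,@,,,
,@<,,@,,,
,@@,,,,,,
,,@@,,,,,
,,,,,,,,,
gen 32: ,,,,,,,,,
,,,,,,,,,
,,,,,,,,,
,,,@@,,,,
,,@,,@,,,
,@,,,@,,,
,@v,,,,,,
,,@@,,,,,
,,,,,,,,,
gen 33: ,,,,,,,,,
,,,,,,,,,
,,,,,,,,,
,,,@@,,,,
,,@,,@,,,
,@,,,@,,,
,@,>,,,,,
,,@@,,,,,
,,,,,,,,,
gen 34: ,,,,,,,,,
,,,,,,,,,
,,,,,,,,,
,,,@@,,,,
,,@,,@,,,
,@,,,@,,,
,@,@,,,,,
,,@v,,,,,
,,,,,,,,,
gen 35: ,,,,,,,,,
,,,,,,,,,
,,,,,,,,,
,,,@@,,,,
,,@,,@,,,
,@,,,@,,,
,@,@,,,,,
,,@,>,,,,
,,,,,,,,,
gen 36: ,,,,,,,,,
,,,,,,,,,
,,,,,,,,,
,,,@@,,,,
,,@,,@,,,
,@,,,@,,,
,@,@,,,,,
,,@,@,,,,
,,,,v,,,,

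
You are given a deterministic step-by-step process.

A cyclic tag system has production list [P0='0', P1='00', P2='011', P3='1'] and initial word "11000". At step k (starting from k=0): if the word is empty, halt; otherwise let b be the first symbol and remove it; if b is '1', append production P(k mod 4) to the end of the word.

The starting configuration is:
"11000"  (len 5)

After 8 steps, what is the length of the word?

0

step 0: "11000"  (len 5)
step 1: "10000"  (len 5)
step 2: "000000"  (len 6)
step 3: "00000"  (len 5)
step 4: "0000"  (len 4)
step 5: "000"  (len 3)
step 6: "00"  (len 2)
step 7: "0"  (len 1)
step 8: (halted — word empty)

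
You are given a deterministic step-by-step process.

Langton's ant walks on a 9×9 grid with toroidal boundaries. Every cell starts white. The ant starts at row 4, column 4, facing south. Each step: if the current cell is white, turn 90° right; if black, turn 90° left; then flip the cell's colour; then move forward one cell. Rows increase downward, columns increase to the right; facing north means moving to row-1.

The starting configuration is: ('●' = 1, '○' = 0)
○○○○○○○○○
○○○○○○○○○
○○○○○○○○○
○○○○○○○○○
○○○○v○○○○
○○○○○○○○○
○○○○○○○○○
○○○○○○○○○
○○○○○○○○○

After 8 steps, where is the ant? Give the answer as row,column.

0) ○○○○○○○○○
○○○○○○○○○
○○○○○○○○○
○○○○○○○○○
○○○○v○○○○
○○○○○○○○○
○○○○○○○○○
○○○○○○○○○
○○○○○○○○○
1) ○○○○○○○○○
○○○○○○○○○
○○○○○○○○○
○○○○○○○○○
○○○<●○○○○
○○○○○○○○○
○○○○○○○○○
○○○○○○○○○
○○○○○○○○○
2) ○○○○○○○○○
○○○○○○○○○
○○○○○○○○○
○○○^○○○○○
○○○●●○○○○
○○○○○○○○○
○○○○○○○○○
○○○○○○○○○
○○○○○○○○○
3) ○○○○○○○○○
○○○○○○○○○
○○○○○○○○○
○○○●>○○○○
○○○●●○○○○
○○○○○○○○○
○○○○○○○○○
○○○○○○○○○
○○○○○○○○○
4) ○○○○○○○○○
○○○○○○○○○
○○○○○○○○○
○○○●●○○○○
○○○●v○○○○
○○○○○○○○○
○○○○○○○○○
○○○○○○○○○
○○○○○○○○○
5) ○○○○○○○○○
○○○○○○○○○
○○○○○○○○○
○○○●●○○○○
○○○●○>○○○
○○○○○○○○○
○○○○○○○○○
○○○○○○○○○
○○○○○○○○○
6) ○○○○○○○○○
○○○○○○○○○
○○○○○○○○○
○○○●●○○○○
○○○●○●○○○
○○○○○v○○○
○○○○○○○○○
○○○○○○○○○
○○○○○○○○○
7) ○○○○○○○○○
○○○○○○○○○
○○○○○○○○○
○○○●●○○○○
○○○●○●○○○
○○○○<●○○○
○○○○○○○○○
○○○○○○○○○
○○○○○○○○○
8) ○○○○○○○○○
○○○○○○○○○
○○○○○○○○○
○○○●●○○○○
○○○●^●○○○
○○○○●●○○○
○○○○○○○○○
○○○○○○○○○
○○○○○○○○○

4,4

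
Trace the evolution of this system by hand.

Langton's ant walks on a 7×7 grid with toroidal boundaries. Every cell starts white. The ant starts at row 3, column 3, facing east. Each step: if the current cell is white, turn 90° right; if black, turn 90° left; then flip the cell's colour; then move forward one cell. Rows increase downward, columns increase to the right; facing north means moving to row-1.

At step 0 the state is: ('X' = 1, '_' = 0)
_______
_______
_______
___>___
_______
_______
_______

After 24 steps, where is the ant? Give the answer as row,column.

1,1

[0] _______
_______
_______
___>___
_______
_______
_______
[1] _______
_______
_______
___X___
___v___
_______
_______
[2] _______
_______
_______
___X___
__<X___
_______
_______
[3] _______
_______
_______
__^X___
__XX___
_______
_______
[4] _______
_______
_______
__X>___
__XX___
_______
_______
[5] _______
_______
___^___
__X____
__XX___
_______
_______
[6] _______
_______
___X>__
__X____
__XX___
_______
_______
[7] _______
_______
___XX__
__X_v__
__XX___
_______
_______
[8] _______
_______
___XX__
__X<X__
__XX___
_______
_______
[9] _______
_______
___^X__
__XXX__
__XX___
_______
_______
[10] _______
_______
__<_X__
__XXX__
__XX___
_______
_______
[11] _______
__^____
__X_X__
__XXX__
__XX___
_______
_______
[12] _______
__X>___
__X_X__
__XXX__
__XX___
_______
_______
[13] _______
__XX___
__XvX__
__XXX__
__XX___
_______
_______
[14] _______
__XX___
__<XX__
__XXX__
__XX___
_______
_______
[15] _______
__XX___
___XX__
__vXX__
__XX___
_______
_______
[16] _______
__XX___
___XX__
___>X__
__XX___
_______
_______
[17] _______
__XX___
___^X__
____X__
__XX___
_______
_______
[18] _______
__XX___
__<_X__
____X__
__XX___
_______
_______
[19] _______
__^X___
__X_X__
____X__
__XX___
_______
_______
[20] _______
_<_X___
__X_X__
____X__
__XX___
_______
_______
[21] _^_____
_X_X___
__X_X__
____X__
__XX___
_______
_______
[22] _X>____
_X_X___
__X_X__
____X__
__XX___
_______
_______
[23] _XX____
_XvX___
__X_X__
____X__
__XX___
_______
_______
[24] _XX____
_<XX___
__X_X__
____X__
__XX___
_______
_______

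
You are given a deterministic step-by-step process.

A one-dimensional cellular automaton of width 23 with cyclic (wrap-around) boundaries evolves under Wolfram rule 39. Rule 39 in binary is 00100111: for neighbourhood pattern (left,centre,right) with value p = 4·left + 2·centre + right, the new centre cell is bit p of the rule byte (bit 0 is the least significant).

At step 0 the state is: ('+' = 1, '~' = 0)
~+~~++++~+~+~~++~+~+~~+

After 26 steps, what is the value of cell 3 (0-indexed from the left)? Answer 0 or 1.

0

k=0  ~+~~++++~+~+~~++~+~+~~+
k=1  ++~+~~~~++++~+~~++++~++
k=2  ~~++~+++~~~~++~+~~~~+~~
k=3  ++~~+~~~~+++~~++~++++~+
k=4  ~~~++~+++~~~~+~~+~~~~+~
k=5  +++~~+~~~~++++~++~++++~
k=6  ~~~~++~+++~~~~+~~+~~~~+
k=7  ~+++~~+~~~~++++~++~++++
k=8  +~~~~++~+++~~~~+~~+~~~~
k=9  +~+++~~+~~~~++++~++~+++
k=10  ~+~~~~++~+++~~~~+~~+~~~
k=11  ++~+++~~+~~~~++++~++~++
k=12  ~~+~~~~++~+++~~~~+~~+~~
k=13  +++~+++~~+~~~~++++~++~+
k=14  ~~~+~~~~++~+++~~~~+~~+~
k=15  ++++~+++~~+~~~~++++~++~
k=16  ~~~~+~~~~++~+++~~~~+~~+
k=17  ~++++~+++~~+~~~~++++~++
k=18  +~~~~+~~~~++~+++~~~~+~~
k=19  +~++++~+++~~+~~~~++++~+
k=20  ~+~~~~+~~~~++~+++~~~~+~
k=21  ++~++++~+++~~+~~~~++++~
k=22  ~~+~~~~+~~~~++~+++~~~~+
k=23  ~++~++++~+++~~+~~~~++++
k=24  +~~+~~~~+~~~~++~+++~~~~
k=25  +~++~++++~+++~~+~~~~+++
k=26  ~+~~+~~~~+~~~~++~+++~~~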